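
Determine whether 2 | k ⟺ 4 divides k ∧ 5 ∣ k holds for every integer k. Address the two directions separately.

The forward direction fails; the converse holds.

[⇒] This fails: take k = 2. Certainly 2 ∣ 2, but 4 ∤ 2.

[⇐] Suppose 4 ∣ k and 5 ∣ k. Any common multiple of 4 and 5 is a multiple of their lcm; here gcd(4, 5) = 1, so lcm(4, 5) = 4·5 = 20, so 20 ∣ k. Since 2 ∣ 20, it follows that 2 ∣ k.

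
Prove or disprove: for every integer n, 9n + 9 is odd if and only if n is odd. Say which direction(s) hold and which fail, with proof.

(⇒) fails and (⇐) fails.

[⇒] This fails: n = 4 gives 9n + 9 = 45, which is odd, but 4 is even, not odd.

[⇐] This also fails: n = 1 is odd, but 9n + 9 = 18 is even, not odd.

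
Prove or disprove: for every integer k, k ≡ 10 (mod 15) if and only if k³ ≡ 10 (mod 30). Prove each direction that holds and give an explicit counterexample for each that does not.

(⇒) fails; (⇐) holds.

(⇒) This fails: take k = 25. Then 25 ≡ 10 (mod 15), but 25³ = 15625 ≡ 25 (mod 30), not 10.

(⇐) Conversely, the residues r modulo 30 with r³ ≡ 10 (mod 30) are exactly {10}, and each is ≡ 10 (mod 15).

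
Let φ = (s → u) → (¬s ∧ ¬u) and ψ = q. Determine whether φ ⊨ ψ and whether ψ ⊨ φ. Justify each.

[⇒] This fails. Under q = F, u = F, s = F, the left side is true but the right side is false.

[⇐] This fails. Under q = T, u = T, s = F, the left side is false but the right side is true.

(⇒) fails and (⇐) fails.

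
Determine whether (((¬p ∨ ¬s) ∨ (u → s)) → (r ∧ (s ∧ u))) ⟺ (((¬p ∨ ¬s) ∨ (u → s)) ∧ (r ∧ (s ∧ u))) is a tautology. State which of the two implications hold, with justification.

Forward direction. Assume the antecedent. If p is true, the antecedent forces (p = T, r = T, u = T, s = T), and the consequent holds there. If p is false, the antecedent forces (p = F, r = T, u = T, s = T), and the consequent holds there. Either way the consequent holds.

Converse. Assume the antecedent. If p is true, the antecedent forces (p = T, r = T, u = T, s = T), and the consequent holds there. If p is false, the antecedent forces (p = F, r = T, u = T, s = T), and the consequent holds there. Either way the consequent holds.

Equivalent; both directions hold.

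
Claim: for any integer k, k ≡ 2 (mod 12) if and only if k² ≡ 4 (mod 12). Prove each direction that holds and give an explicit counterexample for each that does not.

[⇒] Suppose k ≡ 2 (mod 12). Write k = 12j + 2. Then (12j + 2)² = 144j² + 48j + 4 = 12(12j² + 4j) + 4, so k² ≡ 4 (mod 12).

[⇐] This fails: take k = 4. Then 4² = 16 ≡ 4 (mod 12), yet 4 ≡ 4 (mod 12), not 2.

Only the forward direction holds.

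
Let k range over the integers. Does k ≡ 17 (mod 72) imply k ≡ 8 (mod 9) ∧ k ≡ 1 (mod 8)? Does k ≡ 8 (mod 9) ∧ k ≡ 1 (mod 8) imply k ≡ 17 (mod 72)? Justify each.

[⇒] Suppose k ≡ 17 (mod 72); write k = 72j + 17. Since 9 ∣ 72, reducing mod 9 gives k ≡ 17 ≡ 8 (mod 9); since 8 ∣ 72, reducing mod 8 gives k ≡ 17 ≡ 1 (mod 8).

[⇐] Conversely, if k ≡ 8 (mod 9) and k ≡ 1 (mod 8), then by the Chinese remainder theorem k ≡ 17 (mod 72). This is exactly k ≡ 17 (mod 72).

Equivalent; both directions hold.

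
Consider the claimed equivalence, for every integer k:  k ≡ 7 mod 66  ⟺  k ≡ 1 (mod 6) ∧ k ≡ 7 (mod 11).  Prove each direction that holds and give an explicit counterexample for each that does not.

Both directions hold; the statement is true.

(⟸) If k ≡ 1 (mod 6) and k ≡ 7 (mod 11), then by the Chinese remainder theorem k ≡ 7 (mod 66). This is exactly k ≡ 7 (mod 66).

(⟹) Suppose k ≡ 7 (mod 66); write k = 66j + 7. Since 6 ∣ 66, reducing mod 6 gives k ≡ 7 ≡ 1 (mod 6); since 11 ∣ 66, reducing mod 11 gives k ≡ 7 (mod 11).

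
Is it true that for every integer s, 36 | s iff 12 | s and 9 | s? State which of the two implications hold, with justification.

(→) If 36 ∣ s, write s = 36q. Since 36 = 3·12, s = 12·(3q), so 12 ∣ s; and since 36 = 4·9, s = 9·(4q), so 9 ∣ s.

(←) Suppose 12 ∣ s and 9 ∣ s. Any common multiple of 12 and 9 is a multiple of their lcm; here lcm(12, 9) = 12·9/gcd(12, 9) = 108/3 = 36, so 36 ∣ s.

Both directions hold; the statement is true.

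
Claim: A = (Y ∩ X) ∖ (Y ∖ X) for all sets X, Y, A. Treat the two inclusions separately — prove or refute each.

Neither inclusion holds.

Forward inclusion. This inclusion fails. Take X = ∅, Y = ∅, A = {1}; then 1 ∈ A but 1 ∉ (Y ∩ X) ∖ (Y ∖ X).

Reverse inclusion. This inclusion fails. Take X = {1}, Y = {1}, A = ∅; then 1 ∈ (Y ∩ X) ∖ (Y ∖ X) but 1 ∉ A.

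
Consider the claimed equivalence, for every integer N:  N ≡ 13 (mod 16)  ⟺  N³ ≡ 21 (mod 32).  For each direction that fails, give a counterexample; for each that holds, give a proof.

(←) The residues r modulo 32 with r³ ≡ 21 (mod 32) are exactly {13}, and each is ≡ 13 (mod 16).

(→) This fails: take N = 29. Then 29 ≡ 13 (mod 16), but 29³ = 24389 ≡ 5 (mod 32), not 21.

(⇒) fails; (⇐) holds.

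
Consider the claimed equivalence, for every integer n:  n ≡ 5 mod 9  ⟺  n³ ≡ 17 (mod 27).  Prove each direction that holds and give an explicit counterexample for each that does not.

(⟹) Suppose n ≡ 5 (mod 9). Working modulo 27, n ∈ {5, 14, 23}; for each such r, r³ ≡ 17 (mod 27).

(⟸) Conversely, the residues r modulo 27 with r³ ≡ 17 (mod 27) are exactly {5, 14, 23}, and each is ≡ 5 (mod 9).

Both directions hold.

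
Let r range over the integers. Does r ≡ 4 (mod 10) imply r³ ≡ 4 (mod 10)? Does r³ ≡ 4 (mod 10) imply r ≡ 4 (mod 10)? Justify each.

Equivalent; both directions hold.

[⇒] Suppose r ≡ 4 (mod 10). Write r = 10j + 4. Then (10j + 4)³ = 1000j³ + 1200j² + 480j + 64 = 10(100j³ + 120j² + 48j + 6) + 4, so r³ ≡ 4 (mod 10).

[⇐] For the converse, argue contrapositively. If r ≢ 4 (mod 10), then r is congruent to one of 0, 1, 2, 3, 5, 6, 7, 8, 9 modulo 10, and these give r³ ≡ 0, 1, 8, 7, 5, 6, 3, 2, 9 respectively — never 4.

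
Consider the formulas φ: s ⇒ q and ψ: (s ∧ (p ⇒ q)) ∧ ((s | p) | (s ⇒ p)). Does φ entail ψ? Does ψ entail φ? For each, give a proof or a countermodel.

(⇒) fails and (⇐) fails.

(→) This fails. Under q = F, p = F, s = F, the left side is true but the right side is false.

(←) This fails. Under q = F, p = F, s = T, the left side is false but the right side is true.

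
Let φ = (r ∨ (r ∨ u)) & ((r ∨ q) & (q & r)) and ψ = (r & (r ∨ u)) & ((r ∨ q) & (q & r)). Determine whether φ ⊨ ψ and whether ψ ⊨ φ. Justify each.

(⇒) Assume the antecedent. If r is true, the antecedent forces (r = T, u = F, q = T) or (r = T, u = T, q = T), and the consequent holds there. If r is false, the antecedent cannot hold. Either way the consequent holds.

(⇐) Assume the antecedent. If r is true, the antecedent forces (r = T, u = F, q = T) or (r = T, u = T, q = T), and the consequent holds there. If r is false, the antecedent cannot hold. Either way the consequent holds.

Both directions hold; the statement is true.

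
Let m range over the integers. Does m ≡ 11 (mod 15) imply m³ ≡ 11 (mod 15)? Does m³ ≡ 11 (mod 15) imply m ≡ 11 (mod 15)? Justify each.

[⇒] Suppose m ≡ 11 (mod 15). Write m = 15j + 11. Then (15j + 11)³ = 3375j³ + 7425j² + 5445j + 1331 = 15(225j³ + 495j² + 363j + 88) + 11, so m³ ≡ 11 (mod 15).

[⇐] Conversely, suppose m³ ≡ 11 (mod 15). The only residue r in {0, …, 14} with r³ ≡ 11 (mod 15) is r = 11, so m ≡ 11 (mod 15).

Both implications hold.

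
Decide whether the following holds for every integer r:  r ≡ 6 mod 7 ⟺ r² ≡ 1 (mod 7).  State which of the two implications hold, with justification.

(⇒) Suppose r ≡ 6 mod 7. Write r = 7j + 6. Then (7j + 6)² = 49j² + 84j + 36 = 7(7j² + 12j + 5) + 1, so r² ≡ 1 (mod 7).

(⇐) This fails: take r = 1. Then 1² = 1 ≡ 1 (mod 7), yet 1 ≡ 1 (mod 7), not 6.

The forward direction holds; the converse fails.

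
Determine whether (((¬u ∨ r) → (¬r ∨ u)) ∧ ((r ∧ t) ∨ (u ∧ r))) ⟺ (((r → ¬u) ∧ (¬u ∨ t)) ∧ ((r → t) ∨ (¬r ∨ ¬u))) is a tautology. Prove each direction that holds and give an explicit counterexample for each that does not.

Neither direction holds.

(→) This fails. Under t = F, r = T, u = T, the left side is true but the right side is false.

(←) This fails. Under t = F, r = F, u = F, the left side is false but the right side is true.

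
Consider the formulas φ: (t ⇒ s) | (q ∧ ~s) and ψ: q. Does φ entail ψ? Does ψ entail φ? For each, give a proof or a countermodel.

(⟹) This fails. Under q = F, t = F, s = F, the left side is true but the right side is false.

(⟸) Assume the antecedent. If q is true, (t ⇒ s) | (q ∧ ~s) reduces to true regardless of the other variables. If q is false, the antecedent cannot hold. Either way (t ⇒ s) | (q ∧ ~s) holds.

Only the reverse direction holds.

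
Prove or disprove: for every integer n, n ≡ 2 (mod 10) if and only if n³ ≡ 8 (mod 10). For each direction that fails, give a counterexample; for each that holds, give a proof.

Both implications hold.

[⇒] Suppose n ≡ 2 (mod 10). Write n = 10j + 2. Then (10j + 2)³ = 1000j³ + 600j² + 120j + 8 = 10(100j³ + 60j² + 12j) + 8, so n³ ≡ 8 (mod 10).

[⇐] For the converse, argue contrapositively. If n ≢ 2 (mod 10), then n is congruent to one of 0, 1, 3, 4, 5, 6, 7, 8, 9 modulo 10, and these give n³ ≡ 0, 1, 7, 4, 5, 6, 3, 2, 9 respectively — never 8.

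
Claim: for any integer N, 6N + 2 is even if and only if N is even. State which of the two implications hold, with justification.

Only the converse holds.

(→) This fails: take N = 5. Then 6N + 2 = 32, which is even, yet N = 5 is odd, not even.

(←) Suppose N is even. Since 6 is even, 6N is even for every N, so 6N + 2 has the same parity as 2, which is even. Hence 6N + 2 is even.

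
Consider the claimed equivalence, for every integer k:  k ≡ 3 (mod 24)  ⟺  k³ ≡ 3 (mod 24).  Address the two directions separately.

(⟹) Suppose k ≡ 3 (mod 24). Write k = 24j + 3. Then (24j + 3)³ = 13824j³ + 5184j² + 648j + 27 = 24(576j³ + 216j² + 27j + 1) + 3, so k³ ≡ 3 (mod 24).

(⟸) Conversely, suppose k³ ≡ 3 (mod 24). The only residue r in {0, …, 23} with r³ ≡ 3 (mod 24) is r = 3, so k ≡ 3 (mod 24).

Both implications hold.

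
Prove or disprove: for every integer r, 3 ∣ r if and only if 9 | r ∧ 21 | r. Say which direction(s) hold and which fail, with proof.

(→) This fails: take r = 3. Certainly 3 ∣ 3, but 9 ∤ 3.

(←) Suppose 9 ∣ r and 21 ∣ r. Any common multiple of 9 and 21 is a multiple of their lcm; here lcm(9, 21) = 9·21/gcd(9, 21) = 189/3 = 63, so 63 ∣ r. Since 3 ∣ 63, it follows that 3 ∣ r.

(⇒) fails; (⇐) holds.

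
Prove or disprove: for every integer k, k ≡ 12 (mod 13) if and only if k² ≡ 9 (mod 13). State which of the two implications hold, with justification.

Forward direction. This fails: take k = 12. Then 12 ≡ 12 (mod 13), but 12² = 144 ≡ 1 (mod 13), not 9.

Converse. This fails: take k = 3. Then 3² = 9 ≡ 9 (mod 13), yet 3 ≡ 3 (mod 13), not 12.

Both directions fail.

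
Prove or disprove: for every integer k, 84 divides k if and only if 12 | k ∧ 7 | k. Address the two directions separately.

[⇐] Suppose 12 ∣ k and 7 ∣ k. Any common multiple of 12 and 7 is a multiple of their lcm; here gcd(12, 7) = 1, so lcm(12, 7) = 12·7 = 84, so 84 ∣ k.

[⇒] If 84 ∣ k, write k = 84q. Since 84 = 7·12, k = 12·(7q), so 12 ∣ k; and since 84 = 12·7, k = 7·(12q), so 7 ∣ k.

The biconditional holds.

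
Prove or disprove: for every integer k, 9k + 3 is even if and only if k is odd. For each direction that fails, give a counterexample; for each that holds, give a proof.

(→) Suppose 9k + 3 is even. Since 9 is odd, 9k and k have the same parity, so 9k + 3 ≡ k + 3 (mod 2). As 3 is odd, 9k + 3 is even exactly when k is odd. Thus k is odd.

(←) Conversely, suppose k is odd; write k = 2j + 1. Then 9k + 3 = 9·(2j + 1) + 3 = 2·9j + 12, which is even.

Both implications hold.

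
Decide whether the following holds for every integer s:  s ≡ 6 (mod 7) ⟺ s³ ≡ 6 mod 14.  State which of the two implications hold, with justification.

(→) This fails: take s = 13. Then 13 ≡ 6 (mod 7), but 13³ = 2197 ≡ 13 (mod 14), not 6.

(←) This fails: take s = 10. Then 10³ = 1000 ≡ 6 (mod 14), yet 10 ≡ 3 (mod 7), not 6.

Neither direction holds.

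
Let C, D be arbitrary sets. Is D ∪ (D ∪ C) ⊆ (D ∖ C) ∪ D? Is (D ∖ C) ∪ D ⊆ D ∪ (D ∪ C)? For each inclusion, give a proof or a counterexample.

(⟹) This inclusion fails. Take C = {1}, D = ∅; then 1 ∈ D ∪ (D ∪ C) but 1 ∉ (D ∖ C) ∪ D.

(⟸) Let x ∈ (D ∖ C) ∪ D. Then either x ∈ D and x ∉ C; or x ∈ C ∩ D. In each case x ∈ D ∪ (D ∪ C), so (D ∖ C) ∪ D ⊆ D ∪ (D ∪ C).

Only the reverse inclusion holds.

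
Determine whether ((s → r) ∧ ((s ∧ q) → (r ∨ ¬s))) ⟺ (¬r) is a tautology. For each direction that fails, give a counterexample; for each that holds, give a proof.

(→) This fails. Under q = F, r = T, s = F, the left side is true but the right side is false.

(←) This fails. Under q = F, r = F, s = T, the left side is false but the right side is true.

Both directions fail.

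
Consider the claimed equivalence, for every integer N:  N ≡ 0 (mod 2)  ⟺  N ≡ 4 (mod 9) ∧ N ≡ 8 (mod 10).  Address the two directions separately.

(⇒) fails; (⇐) holds.

(→) This fails: N = 0 gives 0 ≡ 0 (mod 2) but 0 ≡ 0 (mod 9), so the conjunction on the right does not hold.

(←) Conversely, if N ≡ 4 (mod 9) and N ≡ 8 (mod 10), then by the Chinese remainder theorem N ≡ 58 (mod 90). Since 58 ≡ 0 (mod 2) and 2 ∣ 90, we get N ≡ 0 (mod 2).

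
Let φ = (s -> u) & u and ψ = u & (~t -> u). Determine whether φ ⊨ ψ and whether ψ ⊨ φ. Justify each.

Equivalent; both directions hold.

(⇐) Assume the antecedent. If s is true, the antecedent forces (s = T, t = F, u = T) or (s = T, t = T, u = T), and (s -> u) & u holds there. If s is false, the antecedent forces (s = F, t = F, u = T) or (s = F, t = T, u = T), and (s -> u) & u holds there. Either way (s -> u) & u holds.

(⇒) Assume the antecedent. If s is true, the antecedent forces (s = T, t = F, u = T) or (s = T, t = T, u = T), and u & (~t -> u) holds there. If s is false, the antecedent forces (s = F, t = F, u = T) or (s = F, t = T, u = T), and u & (~t -> u) holds there. Either way u & (~t -> u) holds.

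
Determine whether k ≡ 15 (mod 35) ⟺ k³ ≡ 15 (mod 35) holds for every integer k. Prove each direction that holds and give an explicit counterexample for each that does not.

[⇒] Suppose k ≡ 15 (mod 35). Write k = 35j + 15. Then (35j + 15)³ = 42875j³ + 55125j² + 23625j + 3375 = 35(1225j³ + 1575j² + 675j + 96) + 15, so k³ ≡ 15 (mod 35).

[⇐] This fails: take k = 25. Then 25³ = 15625 ≡ 15 (mod 35), yet 25 ≡ 25 (mod 35), not 15.

Not equivalent: only (⇒) holds.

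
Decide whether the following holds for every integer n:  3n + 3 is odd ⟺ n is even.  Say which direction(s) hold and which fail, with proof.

Both directions hold.

(→) Suppose 3n + 3 is odd. Since 3 is odd, 3n and n have the same parity, so 3n + 3 ≡ n + 3 (mod 2). As 3 is odd, 3n + 3 is odd exactly when n is even. Thus n is even.

(←) Conversely, suppose n is even; write n = 2j. Then 3n + 3 = 3·(2j) + 3 = 2·3j + 3, which is odd.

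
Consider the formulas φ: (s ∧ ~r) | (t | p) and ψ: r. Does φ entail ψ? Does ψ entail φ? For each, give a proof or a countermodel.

Forward direction. This fails. Under s = T, t = F, p = F, r = F, the left side is true but the right side is false.

Converse. This fails. Under s = F, t = F, p = F, r = T, the left side is false but the right side is true.

Neither implication holds.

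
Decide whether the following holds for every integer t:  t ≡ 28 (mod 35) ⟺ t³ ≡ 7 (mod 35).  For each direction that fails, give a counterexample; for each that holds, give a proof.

Both implications hold.

(⟹) Suppose t ≡ 28 (mod 35). Write t = 35j + 28. Then (35j + 28)³ = 42875j³ + 102900j² + 82320j + 21952 = 35(1225j³ + 2940j² + 2352j + 627) + 7, so t³ ≡ 7 (mod 35).

(⟸) Conversely, suppose t³ ≡ 7 (mod 35). The only residue r in {0, …, 34} with r³ ≡ 7 (mod 35) is r = 28, so t ≡ 28 (mod 35).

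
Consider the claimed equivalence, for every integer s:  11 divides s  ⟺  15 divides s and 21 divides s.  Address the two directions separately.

(⟹) This fails: take s = 11. Certainly 11 ∣ 11, but 15 ∤ 11.

(⟸) This fails: take s = 105. Both 15 ∣ 105 and 21 ∣ 105, yet 105 is not a multiple of 11 (since 105 = 9·11 + 6), so 11 ∤ 105.

Neither direction holds.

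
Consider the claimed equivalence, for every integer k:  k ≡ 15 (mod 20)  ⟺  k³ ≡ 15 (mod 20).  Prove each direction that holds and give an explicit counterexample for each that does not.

Equivalent; both directions hold.

[⇒] Suppose k ≡ 15 (mod 20). Write k = 20j + 15. Then (20j + 15)³ = 8000j³ + 18000j² + 13500j + 3375 = 20(400j³ + 900j² + 675j + 168) + 15, so k³ ≡ 15 (mod 20).

[⇐] Conversely, suppose k³ ≡ 15 (mod 20). The only residue r in {0, …, 19} with r³ ≡ 15 (mod 20) is r = 15, so k ≡ 15 (mod 20).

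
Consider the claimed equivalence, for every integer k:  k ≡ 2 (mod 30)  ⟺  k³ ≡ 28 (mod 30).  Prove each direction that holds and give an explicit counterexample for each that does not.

(⇒) This fails: take k = 2. Then 2 ≡ 2 (mod 30), but 2³ = 8 ≡ 8 (mod 30), not 28.

(⇐) This fails: take k = 22. Then 22³ = 10648 ≡ 28 (mod 30), yet 22 ≡ 22 (mod 30), not 2.

Neither implication holds.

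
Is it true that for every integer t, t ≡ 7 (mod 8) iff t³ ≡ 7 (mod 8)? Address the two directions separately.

The biconditional holds.

Converse. For the converse, argue contrapositively. If t ≢ 7 (mod 8), then t is congruent to one of 0, 1, 2, 3, 4, 5, 6 modulo 8, and these give t³ ≡ 0, 1, 0, 3, 0, 5, 0 respectively — never 7.

Forward direction. Suppose t ≡ 7 (mod 8). Write t = 8j + 7. Then (8j + 7)³ = 512j³ + 1344j² + 1176j + 343 = 8(64j³ + 168j² + 147j + 42) + 7, so t³ ≡ 7 (mod 8).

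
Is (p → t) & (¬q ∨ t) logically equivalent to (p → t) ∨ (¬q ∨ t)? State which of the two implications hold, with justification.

(⇐) This fails. Under t = F, p = T, q = F, the left side is false but the right side is true.

(⇒) Assume the antecedent. If t is true, (p → t) ∨ (¬q ∨ t) reduces to true regardless of the other variables. If t is false, the antecedent forces (t = F, p = F, q = F), and (p → t) ∨ (¬q ∨ t) holds there. Either way (p → t) ∨ (¬q ∨ t) holds.

The forward direction holds; the converse fails.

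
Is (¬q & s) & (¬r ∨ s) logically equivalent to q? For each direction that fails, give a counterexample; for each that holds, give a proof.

Both directions fail.

(⟹) This fails. Under q = F, s = T, r = F, the left side is true but the right side is false.

(⟸) This fails. Under q = T, s = F, r = F, the left side is false but the right side is true.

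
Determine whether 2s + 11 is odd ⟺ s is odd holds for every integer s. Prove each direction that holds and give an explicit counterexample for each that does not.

The forward direction fails; the converse holds.

(⟹) This fails: take s = 2. Then 2s + 11 = 15, which is odd, yet s = 2 is even, not odd.

(⟸) Suppose s is odd. Since 2 is even, 2s is even for every s, so 2s + 11 has the same parity as 11, which is odd. Hence 2s + 11 is odd.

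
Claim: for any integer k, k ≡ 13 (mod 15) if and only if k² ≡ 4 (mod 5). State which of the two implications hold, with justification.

Not equivalent: only (⇒) holds.

(⇒) Suppose k ≡ 13 (mod 15). Then k² ≡ 13² = 169 (mod 15), and since 5 ∣ 15, also k² ≡ 4 (mod 5).

(⇐) This fails: take k = 2. Then 2² = 4 ≡ 4 (mod 5), yet 2 ≡ 2 (mod 15), not 13.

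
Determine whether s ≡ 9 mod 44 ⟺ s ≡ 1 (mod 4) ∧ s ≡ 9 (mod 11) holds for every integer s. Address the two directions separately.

(⟹) Suppose s ≡ 9 (mod 44); write s = 44j + 9. Since 4 ∣ 44, reducing mod 4 gives s ≡ 9 ≡ 1 (mod 4); since 11 ∣ 44, reducing mod 11 gives s ≡ 9 (mod 11).

(⟸) Conversely, if s ≡ 1 (mod 4) and s ≡ 9 (mod 11), then by the Chinese remainder theorem s ≡ 9 (mod 44). This is exactly s ≡ 9 (mod 44).

Both implications hold.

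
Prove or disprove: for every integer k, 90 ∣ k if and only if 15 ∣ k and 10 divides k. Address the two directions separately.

(⟸) This fails: take k = 30. Both 15 ∣ 30 and 10 ∣ 30, yet 30 is not a multiple of 90 (since 30 = 0·90 + 30), so 90 ∤ 30.

(⟹) If 90 ∣ k, write k = 90q. Since 90 = 6·15, k = 15·(6q), so 15 ∣ k; and since 90 = 9·10, k = 10·(9q), so 10 ∣ k.

(⇒) holds; (⇐) fails.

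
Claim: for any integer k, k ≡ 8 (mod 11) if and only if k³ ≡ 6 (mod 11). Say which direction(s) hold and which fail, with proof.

Forward direction. Suppose k ≡ 8 (mod 11). Write k = 11j + 8. Then (11j + 8)³ = 1331j³ + 2904j² + 2112j + 512 = 11(121j³ + 264j² + 192j + 46) + 6, so k³ ≡ 6 (mod 11).

Converse. Suppose k³ ≡ 6 (mod 11). The only residue r in {0, …, 10} with r³ ≡ 6 (mod 11) is r = 8, so k ≡ 8 (mod 11).

Both directions hold.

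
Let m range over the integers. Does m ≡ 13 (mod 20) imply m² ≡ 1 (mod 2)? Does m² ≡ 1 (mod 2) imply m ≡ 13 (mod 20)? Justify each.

Only the forward implication holds.

(⇒) Suppose m ≡ 13 (mod 20). Then m² ≡ 13² = 169 (mod 20), and since 2 ∣ 20, also m² ≡ 1 (mod 2).

(⇐) This fails: take m = 1. Then 1² = 1 ≡ 1 (mod 2), yet 1 ≡ 1 (mod 20), not 13.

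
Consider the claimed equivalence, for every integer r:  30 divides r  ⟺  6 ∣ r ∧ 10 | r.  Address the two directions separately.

Both directions hold.

[⇒] If 30 ∣ r, write r = 30q. Since 30 = 5·6, r = 6·(5q), so 6 ∣ r; and since 30 = 3·10, r = 10·(3q), so 10 ∣ r.

[⇐] Suppose 6 ∣ r and 10 ∣ r. Any common multiple of 6 and 10 is a multiple of their lcm; here lcm(6, 10) = 6·10/gcd(6, 10) = 60/2 = 30, so 30 ∣ r.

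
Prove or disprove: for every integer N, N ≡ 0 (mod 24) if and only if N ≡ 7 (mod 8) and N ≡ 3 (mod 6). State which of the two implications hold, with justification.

Forward direction. This fails: N = 0 gives 0 ≡ 0 (mod 24) but 0 ≡ 0 (mod 8), so the conjunction on the right does not hold.

Converse. This fails: N = 15 satisfies both congruences on the right (15 ≡ 7 mod 8 and 15 ≡ 3 mod 6) yet 15 ≡ 15 (mod 24), not 0.

Neither direction holds.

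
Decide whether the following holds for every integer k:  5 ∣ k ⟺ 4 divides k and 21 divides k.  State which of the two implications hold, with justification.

(→) This fails: take k = 5. Certainly 5 ∣ 5, but 4 ∤ 5.

(←) This fails: take k = 84. Both 4 ∣ 84 and 21 ∣ 84, yet 84 is not a multiple of 5 (since 84 = 16·5 + 4), so 5 ∤ 84.

Neither implication holds.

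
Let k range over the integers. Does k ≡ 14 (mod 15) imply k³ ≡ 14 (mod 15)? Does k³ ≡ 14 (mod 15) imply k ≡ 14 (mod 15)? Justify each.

(←) Suppose k³ ≡ 14 (mod 15). The only residue r in {0, …, 14} with r³ ≡ 14 (mod 15) is r = 14, so k ≡ 14 (mod 15).

(→) Suppose k ≡ 14 (mod 15). Write k = 15j + 14. Then (15j + 14)³ = 3375j³ + 9450j² + 8820j + 2744 = 15(225j³ + 630j² + 588j + 182) + 14, so k³ ≡ 14 (mod 15).

The biconditional holds.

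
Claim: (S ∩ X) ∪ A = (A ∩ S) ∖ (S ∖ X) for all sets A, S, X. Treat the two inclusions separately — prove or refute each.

(⊆) This inclusion fails. Take A = {1}, S = ∅, X = ∅; then 1 ∈ (S ∩ X) ∪ A but 1 ∉ (A ∩ S) ∖ (S ∖ X).

(⊇) Let x ∈ (A ∩ S) ∖ (S ∖ X). Then x ∈ A ∩ S ∩ X, from which x ∈ (S ∩ X) ∪ A.

The sets are not equal: only the reverse inclusion holds.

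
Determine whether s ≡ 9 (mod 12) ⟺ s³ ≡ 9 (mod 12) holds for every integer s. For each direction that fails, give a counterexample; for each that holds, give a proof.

(→) Suppose s ≡ 9 (mod 12). Write s = 12j + 9. Then (12j + 9)³ = 1728j³ + 3888j² + 2916j + 729 = 12(144j³ + 324j² + 243j + 60) + 9, so s³ ≡ 9 (mod 12).

(←) For the converse, argue contrapositively. If s ≢ 9 (mod 12), then s is congruent to one of 0, 1, 2, 3, 4, 5, 6, 7, 8, 10, 11 modulo 12, and these give s³ ≡ 0, 1, 8, 3, 4, 5, 0, 7, 8, 4, 11 respectively — never 9.

Both implications hold.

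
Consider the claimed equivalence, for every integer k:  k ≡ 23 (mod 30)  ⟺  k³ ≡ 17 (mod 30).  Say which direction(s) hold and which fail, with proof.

Converse. Suppose k³ ≡ 17 (mod 30). The only residue r in {0, …, 29} with r³ ≡ 17 (mod 30) is r = 23, so k ≡ 23 (mod 30).

Forward direction. Suppose k ≡ 23 (mod 30). Write k = 30j + 23. Then (30j + 23)³ = 27000j³ + 62100j² + 47610j + 12167 = 30(900j³ + 2070j² + 1587j + 405) + 17, so k³ ≡ 17 (mod 30).

Both directions hold.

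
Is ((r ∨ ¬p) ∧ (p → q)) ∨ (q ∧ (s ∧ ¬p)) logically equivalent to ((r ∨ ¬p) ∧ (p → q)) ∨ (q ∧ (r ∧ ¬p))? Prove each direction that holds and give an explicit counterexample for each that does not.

(⇐) Assume the antecedent. If p is true, the antecedent forces (s = F, r = T, p = T, q = T) or (s = T, r = T, p = T, q = T), and the consequent holds there. If p is false, the consequent reduces to true regardless of the other variables. Either way the consequent holds.

(⇒) Assume the antecedent. If p is true, the antecedent forces (s = F, r = T, p = T, q = T) or (s = T, r = T, p = T, q = T), and the consequent holds there. If p is false, the consequent reduces to true regardless of the other variables. Either way the consequent holds.

Both directions hold; the statement is true.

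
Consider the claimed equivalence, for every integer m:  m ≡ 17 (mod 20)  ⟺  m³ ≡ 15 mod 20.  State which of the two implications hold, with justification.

(⇒) fails and (⇐) fails.

Forward direction. This fails: take m = 17. Then 17 ≡ 17 (mod 20), but 17³ = 4913 ≡ 13 (mod 20), not 15.

Converse. This fails: take m = 15. Then 15³ = 3375 ≡ 15 (mod 20), yet 15 ≡ 15 (mod 20), not 17.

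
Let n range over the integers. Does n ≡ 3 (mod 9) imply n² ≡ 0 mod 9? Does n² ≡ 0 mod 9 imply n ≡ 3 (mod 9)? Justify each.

Forward direction. Suppose n ≡ 3 (mod 9). Write n = 9j + 3. Then (9j + 3)² = 81j² + 54j + 9 = 9(9j² + 6j + 1) + 0, so n² ≡ 0 (mod 9).

Converse. This fails: take n = 0. Then 0² = 0 ≡ 0 (mod 9), yet 0 ≡ 0 (mod 9), not 3.

(⇒) holds; (⇐) fails.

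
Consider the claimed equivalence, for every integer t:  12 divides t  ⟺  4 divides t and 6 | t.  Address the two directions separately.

(→) If 12 ∣ t, write t = 12q. Since 12 = 3·4, t = 4·(3q), so 4 ∣ t; and since 12 = 2·6, t = 6·(2q), so 6 ∣ t.

(←) Suppose 4 ∣ t and 6 ∣ t. Any common multiple of 4 and 6 is a multiple of their lcm; here lcm(4, 6) = 4·6/gcd(4, 6) = 24/2 = 12, so 12 ∣ t.

Equivalent; both directions hold.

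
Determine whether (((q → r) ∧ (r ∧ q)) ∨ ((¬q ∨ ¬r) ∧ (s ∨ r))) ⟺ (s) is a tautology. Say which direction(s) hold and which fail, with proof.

(→) This fails. Under s = F, r = T, q = F, the left side is true but the right side is false.

(←) Assume the antecedent. If s is true, the consequent reduces to true regardless of the other variables. If s is false, the antecedent cannot hold. Either way the consequent holds.

Only the converse holds.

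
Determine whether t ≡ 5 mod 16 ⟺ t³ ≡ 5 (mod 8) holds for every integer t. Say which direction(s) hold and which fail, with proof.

Converse. This fails: take t = 13. Then 13³ = 2197 ≡ 5 (mod 8), yet 13 ≡ 13 (mod 16), not 5.

Forward direction. Suppose t ≡ 5 (mod 16). Then t³ ≡ 5³ = 125 (mod 16), and since 8 ∣ 16, also t³ ≡ 5 (mod 8).

(⇒) holds; (⇐) fails.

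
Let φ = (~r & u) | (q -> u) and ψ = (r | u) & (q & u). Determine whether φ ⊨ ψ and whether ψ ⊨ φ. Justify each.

Not equivalent: only (⇐) holds.

Forward direction. This fails. Under r = F, u = F, q = F, the left side is true but the right side is false.

Converse. Assume the antecedent. If r is true, the antecedent forces (r = T, u = T, q = T), and (~r & u) | (q -> u) holds there. If r is false, the antecedent forces (r = F, u = T, q = T), and (~r & u) | (q -> u) holds there. Either way (~r & u) | (q -> u) holds.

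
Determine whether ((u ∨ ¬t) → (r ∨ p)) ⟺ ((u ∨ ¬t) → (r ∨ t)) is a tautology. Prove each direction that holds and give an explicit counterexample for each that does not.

Forward direction. This fails. Under t = F, r = F, u = F, p = T, the left side is true but the right side is false.

Converse. This fails. Under t = T, r = F, u = T, p = F, the left side is false but the right side is true.

Both directions fail.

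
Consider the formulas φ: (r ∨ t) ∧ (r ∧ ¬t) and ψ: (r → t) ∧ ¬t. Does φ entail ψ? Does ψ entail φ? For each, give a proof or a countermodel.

(→) This fails. Under t = F, r = T, the left side is true but the right side is false.

(←) This fails. Under t = F, r = F, the left side is false but the right side is true.

Neither direction holds.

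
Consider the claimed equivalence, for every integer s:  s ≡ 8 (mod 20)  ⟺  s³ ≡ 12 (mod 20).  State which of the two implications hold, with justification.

(→) Suppose s ≡ 8 (mod 20). Write s = 20j + 8. Then (20j + 8)³ = 8000j³ + 9600j² + 3840j + 512 = 20(400j³ + 480j² + 192j + 25) + 12, so s³ ≡ 12 (mod 20).

(←) This fails: take s = 18. Then 18³ = 5832 ≡ 12 (mod 20), yet 18 ≡ 18 (mod 20), not 8.

Not equivalent: only (⇒) holds.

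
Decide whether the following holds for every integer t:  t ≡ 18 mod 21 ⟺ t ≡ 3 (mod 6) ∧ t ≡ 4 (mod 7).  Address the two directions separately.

Not equivalent: only (⇐) holds.

(→) This fails: t = 18 gives 18 ≡ 18 (mod 21) but 18 ≡ 0 (mod 6), so the conjunction on the right does not hold.

(←) Conversely, if t ≡ 3 (mod 6) and t ≡ 4 (mod 7), then by the Chinese remainder theorem t ≡ 39 (mod 42). Since 39 ≡ 18 (mod 21) and 21 ∣ 42, we get t ≡ 18 (mod 21).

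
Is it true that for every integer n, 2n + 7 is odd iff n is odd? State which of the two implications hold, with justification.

Only the reverse direction holds.

[⇒] This fails: take n = 6. Then 2n + 7 = 19, which is odd, yet n = 6 is even, not odd.

[⇐] Suppose n is odd. Since 2 is even, 2n is even for every n, so 2n + 7 has the same parity as 7, which is odd. Hence 2n + 7 is odd.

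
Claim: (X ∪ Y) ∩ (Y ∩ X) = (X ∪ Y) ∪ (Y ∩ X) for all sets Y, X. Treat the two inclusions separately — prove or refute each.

Only the forward inclusion holds.

(⟹) Let x ∈ (X ∪ Y) ∩ (Y ∩ X). Then x ∈ Y ∩ X, from which x ∈ (X ∪ Y) ∪ (Y ∩ X).

(⟸) This inclusion fails. Take Y = {1}, X = ∅; then 1 ∈ (X ∪ Y) ∪ (Y ∩ X) but 1 ∉ (X ∪ Y) ∩ (Y ∩ X).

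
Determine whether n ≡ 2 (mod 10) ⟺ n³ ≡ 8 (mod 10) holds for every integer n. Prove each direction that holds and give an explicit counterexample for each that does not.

The biconditional holds.

Forward direction. Suppose n ≡ 2 (mod 10). Write n = 10j + 2. Then (10j + 2)³ = 1000j³ + 600j² + 120j + 8 = 10(100j³ + 60j² + 12j) + 8, so n³ ≡ 8 (mod 10).

Converse. Suppose n³ ≡ 8 (mod 10). The only residue r in {0, …, 9} with r³ ≡ 8 (mod 10) is r = 2, so n ≡ 2 (mod 10).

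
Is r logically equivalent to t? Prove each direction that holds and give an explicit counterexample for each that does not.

(→) This fails. Under r = T, t = F, the left side is true but the right side is false.

(←) This fails. Under r = F, t = T, the left side is false but the right side is true.

Both directions fail.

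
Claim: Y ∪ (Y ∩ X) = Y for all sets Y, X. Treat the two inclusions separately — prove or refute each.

Both inclusions hold.

(⟹) Let x ∈ Y ∪ (Y ∩ X). Then either x ∈ Y and x ∉ X; or x ∈ Y ∩ X. In each case x ∈ Y, so Y ∪ (Y ∩ X) ⊆ Y.

(⟸) Let x ∈ Y. Then either x ∈ Y and x ∉ X; or x ∈ Y ∩ X. In each case x ∈ Y ∪ (Y ∩ X), so Y ⊆ Y ∪ (Y ∩ X).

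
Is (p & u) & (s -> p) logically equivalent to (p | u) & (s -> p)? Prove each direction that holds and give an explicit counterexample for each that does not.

Only the forward direction holds.

(⟹) Assume the antecedent. If s is true, the antecedent forces (s = T, u = T, p = T), and (p | u) & (s -> p) holds there. If s is false, the antecedent forces (s = F, u = T, p = T), and (p | u) & (s -> p) holds there. Either way (p | u) & (s -> p) holds.

(⟸) This fails. Under s = F, u = T, p = F, the left side is false but the right side is true.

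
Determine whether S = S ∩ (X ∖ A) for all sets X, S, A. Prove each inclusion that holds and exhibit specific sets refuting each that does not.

Only the reverse inclusion holds.

(⟹) This inclusion fails. Take X = ∅, S = {1}, A = ∅; then 1 ∈ S but 1 ∉ S ∩ (X ∖ A).

(⟸) Let x ∈ S ∩ (X ∖ A). Then x ∈ X ∩ S and x ∉ A, from which x ∈ S.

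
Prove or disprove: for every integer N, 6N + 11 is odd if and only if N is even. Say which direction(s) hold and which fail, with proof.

The forward direction fails; the converse holds.

[⇒] This fails: take N = 7. Then 6N + 11 = 53, which is odd, yet N = 7 is odd, not even.

[⇐] Suppose N is even. Since 6 is even, 6N is even for every N, so 6N + 11 has the same parity as 11, which is odd. Hence 6N + 11 is odd.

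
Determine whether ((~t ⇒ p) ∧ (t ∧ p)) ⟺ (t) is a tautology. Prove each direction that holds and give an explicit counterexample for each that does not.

(⇐) This fails. Under t = T, p = F, the left side is false but the right side is true.

(⇒) Assume the antecedent. If t is true, t reduces to true regardless of the other variables. If t is false, the antecedent cannot hold. Either way t holds.

Only the forward implication holds.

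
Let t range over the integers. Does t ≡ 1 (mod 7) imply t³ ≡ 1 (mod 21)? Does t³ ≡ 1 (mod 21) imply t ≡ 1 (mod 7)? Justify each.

(→) This fails: take t = 8. Then 8 ≡ 1 (mod 7), but 8³ = 512 ≡ 8 (mod 21), not 1.

(←) This fails: take t = 4. Then 4³ = 64 ≡ 1 (mod 21), yet 4 ≡ 4 (mod 7), not 1.

(⇒) fails and (⇐) fails.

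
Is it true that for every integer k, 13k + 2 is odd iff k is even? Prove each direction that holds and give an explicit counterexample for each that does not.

(⟹) This fails: k = 5 gives 13k + 2 = 67, which is odd, but 5 is odd, not even.

(⟸) This also fails: k = 6 is even, but 13k + 2 = 80 is even, not odd.

(⇒) fails and (⇐) fails.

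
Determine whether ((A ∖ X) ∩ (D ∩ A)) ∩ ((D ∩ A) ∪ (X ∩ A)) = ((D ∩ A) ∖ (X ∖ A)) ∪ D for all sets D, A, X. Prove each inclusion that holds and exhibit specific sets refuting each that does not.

The sets are not equal: only the forward inclusion holds.

Reverse inclusion. This inclusion fails. Take D = {1}, A = ∅, X = ∅; then 1 ∈ ((D ∩ A) ∖ (X ∖ A)) ∪ D but 1 ∉ ((A ∖ X) ∩ (D ∩ A)) ∩ ((D ∩ A) ∪ (X ∩ A)).

Forward inclusion. Let x ∈ ((A ∖ X) ∩ (D ∩ A)) ∩ ((D ∩ A) ∪ (X ∩ A)). Then x ∈ D ∩ A and x ∉ X, from which x ∈ ((D ∩ A) ∖ (X ∖ A)) ∪ D.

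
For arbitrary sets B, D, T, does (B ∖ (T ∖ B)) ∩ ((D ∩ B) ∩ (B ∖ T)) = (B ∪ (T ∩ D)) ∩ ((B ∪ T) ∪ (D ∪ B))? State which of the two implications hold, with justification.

(⊆) Let x ∈ (B ∖ (T ∖ B)) ∩ ((D ∩ B) ∩ (B ∖ T)). Then x ∈ B ∩ D and x ∉ T, from which x ∈ (B ∪ (T ∩ D)) ∩ ((B ∪ T) ∪ (D ∪ B)).

(⊇) This inclusion fails. Take B = {1}, D = ∅, T = ∅; then 1 ∈ (B ∪ (T ∩ D)) ∩ ((B ∪ T) ∪ (D ∪ B)) but 1 ∉ (B ∖ (T ∖ B)) ∩ ((D ∩ B) ∩ (B ∖ T)).

The sets are not equal: only the forward inclusion holds.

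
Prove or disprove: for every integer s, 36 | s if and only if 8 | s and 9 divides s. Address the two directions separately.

The forward direction fails; the converse holds.

[⇒] This fails: take s = 36. Certainly 36 ∣ 36, but 8 ∤ 36.

[⇐] Suppose 8 ∣ s and 9 ∣ s. Any common multiple of 8 and 9 is a multiple of their lcm; here gcd(8, 9) = 1, so lcm(8, 9) = 8·9 = 72, so 72 ∣ s. Since 36 ∣ 72, it follows that 36 ∣ s.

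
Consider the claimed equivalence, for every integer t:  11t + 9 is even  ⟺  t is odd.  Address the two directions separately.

Both directions hold.

(→) Suppose 11t + 9 is even. Since 11 is odd, 11t and t have the same parity, so 11t + 9 ≡ t + 9 (mod 2). As 9 is odd, 11t + 9 is even exactly when t is odd. Thus t is odd.

(←) Conversely, suppose t is odd; write t = 2j + 1. Then 11t + 9 = 11·(2j + 1) + 9 = 2·11j + 20, which is even.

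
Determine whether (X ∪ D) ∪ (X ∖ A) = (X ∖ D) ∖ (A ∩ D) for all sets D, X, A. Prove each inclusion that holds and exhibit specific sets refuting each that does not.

Only the reverse inclusion holds.

Forward inclusion. This inclusion fails. Take D = {1}, X = ∅, A = ∅; then 1 ∈ (X ∪ D) ∪ (X ∖ A) but 1 ∉ (X ∖ D) ∖ (A ∩ D).

Reverse inclusion. Let x ∈ (X ∖ D) ∖ (A ∩ D). Then either x ∈ X and x ∉ D, A; or x ∈ X ∩ A and x ∉ D. In each case x ∈ (X ∪ D) ∪ (X ∖ A), so (X ∖ D) ∖ (A ∩ D) ⊆ (X ∪ D) ∪ (X ∖ A).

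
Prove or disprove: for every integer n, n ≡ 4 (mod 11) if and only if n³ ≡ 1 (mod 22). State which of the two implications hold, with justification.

Neither direction holds.

Forward direction. This fails: take n = 4. Then 4 ≡ 4 (mod 11), but 4³ = 64 ≡ 20 (mod 22), not 1.

Converse. This fails: take n = 1. Then 1³ = 1 ≡ 1 (mod 22), yet 1 ≡ 1 (mod 11), not 4.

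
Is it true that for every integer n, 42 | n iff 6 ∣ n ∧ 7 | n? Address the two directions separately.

Both directions hold.

(←) Suppose 6 ∣ n and 7 ∣ n. Any common multiple of 6 and 7 is a multiple of their lcm; here gcd(6, 7) = 1, so lcm(6, 7) = 6·7 = 42, so 42 ∣ n.

(→) If 42 ∣ n, write n = 42q. Since 42 = 7·6, n = 6·(7q), so 6 ∣ n; and since 42 = 6·7, n = 7·(6q), so 7 ∣ n.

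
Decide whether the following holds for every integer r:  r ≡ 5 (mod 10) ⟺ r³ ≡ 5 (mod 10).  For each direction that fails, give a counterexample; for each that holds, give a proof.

The biconditional holds.

[⇒] Suppose r ≡ 5 (mod 10). Write r = 10j + 5. Then (10j + 5)³ = 1000j³ + 1500j² + 750j + 125 = 10(100j³ + 150j² + 75j + 12) + 5, so r³ ≡ 5 (mod 10).

[⇐] Conversely, suppose r³ ≡ 5 (mod 10). The only residue r in {0, …, 9} with r³ ≡ 5 (mod 10) is r = 5, so r ≡ 5 (mod 10).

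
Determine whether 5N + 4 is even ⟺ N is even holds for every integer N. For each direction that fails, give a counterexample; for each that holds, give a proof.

[⇒] Suppose 5N + 4 is even. Since 5 is odd, 5N and N have the same parity, so 5N + 4 ≡ N + 4 (mod 2). As 4 is even, 5N + 4 is even exactly when N is even. Thus N is even.

[⇐] Conversely, suppose N is even; write N = 2j. Then 5N + 4 = 5·(2j) + 4 = 2·5j + 4, which is even.

Equivalent; both directions hold.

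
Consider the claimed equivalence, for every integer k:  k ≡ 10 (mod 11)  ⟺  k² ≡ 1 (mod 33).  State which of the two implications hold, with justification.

(⇒) This fails: take k = 21. Then 21 ≡ 10 (mod 11), but 21² = 441 ≡ 12 (mod 33), not 1.

(⇐) This fails: take k = 1. Then 1² = 1 ≡ 1 (mod 33), yet 1 ≡ 1 (mod 11), not 10.

Neither direction holds.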